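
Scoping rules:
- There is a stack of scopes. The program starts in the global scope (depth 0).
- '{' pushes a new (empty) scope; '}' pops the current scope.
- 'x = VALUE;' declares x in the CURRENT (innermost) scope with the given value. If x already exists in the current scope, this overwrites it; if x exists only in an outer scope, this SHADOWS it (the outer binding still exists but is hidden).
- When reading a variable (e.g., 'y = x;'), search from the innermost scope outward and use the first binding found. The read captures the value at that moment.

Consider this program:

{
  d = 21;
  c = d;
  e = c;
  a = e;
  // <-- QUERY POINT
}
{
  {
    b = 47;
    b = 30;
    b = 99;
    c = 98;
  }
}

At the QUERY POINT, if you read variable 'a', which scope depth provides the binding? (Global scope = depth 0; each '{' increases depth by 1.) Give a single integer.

Answer: 1

Derivation:
Step 1: enter scope (depth=1)
Step 2: declare d=21 at depth 1
Step 3: declare c=(read d)=21 at depth 1
Step 4: declare e=(read c)=21 at depth 1
Step 5: declare a=(read e)=21 at depth 1
Visible at query point: a=21 c=21 d=21 e=21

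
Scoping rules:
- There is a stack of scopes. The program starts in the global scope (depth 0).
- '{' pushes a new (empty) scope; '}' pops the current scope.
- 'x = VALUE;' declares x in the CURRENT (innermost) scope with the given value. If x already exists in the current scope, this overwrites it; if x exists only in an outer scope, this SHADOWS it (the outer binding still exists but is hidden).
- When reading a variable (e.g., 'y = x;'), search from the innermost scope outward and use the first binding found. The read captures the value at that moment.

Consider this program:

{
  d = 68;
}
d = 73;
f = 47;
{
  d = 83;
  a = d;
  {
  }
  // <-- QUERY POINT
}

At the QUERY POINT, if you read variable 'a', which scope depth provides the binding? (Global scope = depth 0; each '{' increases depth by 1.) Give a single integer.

Answer: 1

Derivation:
Step 1: enter scope (depth=1)
Step 2: declare d=68 at depth 1
Step 3: exit scope (depth=0)
Step 4: declare d=73 at depth 0
Step 5: declare f=47 at depth 0
Step 6: enter scope (depth=1)
Step 7: declare d=83 at depth 1
Step 8: declare a=(read d)=83 at depth 1
Step 9: enter scope (depth=2)
Step 10: exit scope (depth=1)
Visible at query point: a=83 d=83 f=47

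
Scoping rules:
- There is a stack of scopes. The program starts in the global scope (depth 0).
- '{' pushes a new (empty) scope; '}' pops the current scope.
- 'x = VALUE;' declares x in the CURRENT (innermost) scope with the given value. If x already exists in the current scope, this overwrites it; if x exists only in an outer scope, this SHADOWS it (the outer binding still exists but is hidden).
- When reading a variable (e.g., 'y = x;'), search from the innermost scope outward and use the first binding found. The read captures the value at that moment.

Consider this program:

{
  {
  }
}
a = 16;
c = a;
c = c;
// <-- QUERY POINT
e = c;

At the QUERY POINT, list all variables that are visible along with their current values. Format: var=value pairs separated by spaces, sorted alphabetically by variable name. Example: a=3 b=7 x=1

Step 1: enter scope (depth=1)
Step 2: enter scope (depth=2)
Step 3: exit scope (depth=1)
Step 4: exit scope (depth=0)
Step 5: declare a=16 at depth 0
Step 6: declare c=(read a)=16 at depth 0
Step 7: declare c=(read c)=16 at depth 0
Visible at query point: a=16 c=16

Answer: a=16 c=16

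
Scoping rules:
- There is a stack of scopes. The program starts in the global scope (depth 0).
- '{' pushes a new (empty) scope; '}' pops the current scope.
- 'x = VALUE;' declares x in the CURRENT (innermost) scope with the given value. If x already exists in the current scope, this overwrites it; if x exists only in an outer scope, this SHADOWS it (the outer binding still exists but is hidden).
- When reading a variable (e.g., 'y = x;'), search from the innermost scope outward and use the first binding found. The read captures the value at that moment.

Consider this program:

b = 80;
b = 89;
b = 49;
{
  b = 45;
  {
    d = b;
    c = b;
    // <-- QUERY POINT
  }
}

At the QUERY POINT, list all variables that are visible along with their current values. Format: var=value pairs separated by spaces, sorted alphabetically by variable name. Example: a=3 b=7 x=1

Step 1: declare b=80 at depth 0
Step 2: declare b=89 at depth 0
Step 3: declare b=49 at depth 0
Step 4: enter scope (depth=1)
Step 5: declare b=45 at depth 1
Step 6: enter scope (depth=2)
Step 7: declare d=(read b)=45 at depth 2
Step 8: declare c=(read b)=45 at depth 2
Visible at query point: b=45 c=45 d=45

Answer: b=45 c=45 d=45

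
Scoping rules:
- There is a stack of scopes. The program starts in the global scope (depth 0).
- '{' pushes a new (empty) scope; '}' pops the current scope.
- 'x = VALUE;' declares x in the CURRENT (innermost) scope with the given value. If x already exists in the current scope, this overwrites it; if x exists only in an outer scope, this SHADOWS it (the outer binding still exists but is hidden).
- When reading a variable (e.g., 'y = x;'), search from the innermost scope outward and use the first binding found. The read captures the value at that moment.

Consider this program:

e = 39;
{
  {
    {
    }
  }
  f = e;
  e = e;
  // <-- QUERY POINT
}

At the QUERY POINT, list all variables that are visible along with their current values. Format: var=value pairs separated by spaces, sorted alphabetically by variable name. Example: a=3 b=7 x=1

Answer: e=39 f=39

Derivation:
Step 1: declare e=39 at depth 0
Step 2: enter scope (depth=1)
Step 3: enter scope (depth=2)
Step 4: enter scope (depth=3)
Step 5: exit scope (depth=2)
Step 6: exit scope (depth=1)
Step 7: declare f=(read e)=39 at depth 1
Step 8: declare e=(read e)=39 at depth 1
Visible at query point: e=39 f=39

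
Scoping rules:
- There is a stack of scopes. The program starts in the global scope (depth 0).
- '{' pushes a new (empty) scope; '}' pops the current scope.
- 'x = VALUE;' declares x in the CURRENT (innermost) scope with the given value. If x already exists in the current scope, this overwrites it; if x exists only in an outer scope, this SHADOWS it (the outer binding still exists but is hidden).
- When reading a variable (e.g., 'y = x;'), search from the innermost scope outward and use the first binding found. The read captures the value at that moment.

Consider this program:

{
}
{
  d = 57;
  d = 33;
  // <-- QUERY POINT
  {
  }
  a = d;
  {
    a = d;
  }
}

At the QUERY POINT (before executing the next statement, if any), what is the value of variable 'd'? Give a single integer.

Answer: 33

Derivation:
Step 1: enter scope (depth=1)
Step 2: exit scope (depth=0)
Step 3: enter scope (depth=1)
Step 4: declare d=57 at depth 1
Step 5: declare d=33 at depth 1
Visible at query point: d=33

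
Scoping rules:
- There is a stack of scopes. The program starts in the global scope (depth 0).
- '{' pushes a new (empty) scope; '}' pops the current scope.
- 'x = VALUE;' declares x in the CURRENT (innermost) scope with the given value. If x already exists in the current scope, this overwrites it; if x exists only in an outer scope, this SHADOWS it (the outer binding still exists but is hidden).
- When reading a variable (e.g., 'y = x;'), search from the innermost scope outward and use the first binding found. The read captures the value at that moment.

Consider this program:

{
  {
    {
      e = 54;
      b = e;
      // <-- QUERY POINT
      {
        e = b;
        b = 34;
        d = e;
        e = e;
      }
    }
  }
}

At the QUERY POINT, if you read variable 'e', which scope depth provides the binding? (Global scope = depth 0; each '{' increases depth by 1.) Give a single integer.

Step 1: enter scope (depth=1)
Step 2: enter scope (depth=2)
Step 3: enter scope (depth=3)
Step 4: declare e=54 at depth 3
Step 5: declare b=(read e)=54 at depth 3
Visible at query point: b=54 e=54

Answer: 3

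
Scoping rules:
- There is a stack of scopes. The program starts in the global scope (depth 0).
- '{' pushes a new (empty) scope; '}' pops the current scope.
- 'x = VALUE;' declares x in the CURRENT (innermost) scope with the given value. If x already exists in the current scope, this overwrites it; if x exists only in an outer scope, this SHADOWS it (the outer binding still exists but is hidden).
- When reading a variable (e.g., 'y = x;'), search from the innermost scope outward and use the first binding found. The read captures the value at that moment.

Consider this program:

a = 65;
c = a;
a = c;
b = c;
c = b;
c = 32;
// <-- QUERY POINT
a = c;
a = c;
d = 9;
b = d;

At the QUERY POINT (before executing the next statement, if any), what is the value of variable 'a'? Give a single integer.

Step 1: declare a=65 at depth 0
Step 2: declare c=(read a)=65 at depth 0
Step 3: declare a=(read c)=65 at depth 0
Step 4: declare b=(read c)=65 at depth 0
Step 5: declare c=(read b)=65 at depth 0
Step 6: declare c=32 at depth 0
Visible at query point: a=65 b=65 c=32

Answer: 65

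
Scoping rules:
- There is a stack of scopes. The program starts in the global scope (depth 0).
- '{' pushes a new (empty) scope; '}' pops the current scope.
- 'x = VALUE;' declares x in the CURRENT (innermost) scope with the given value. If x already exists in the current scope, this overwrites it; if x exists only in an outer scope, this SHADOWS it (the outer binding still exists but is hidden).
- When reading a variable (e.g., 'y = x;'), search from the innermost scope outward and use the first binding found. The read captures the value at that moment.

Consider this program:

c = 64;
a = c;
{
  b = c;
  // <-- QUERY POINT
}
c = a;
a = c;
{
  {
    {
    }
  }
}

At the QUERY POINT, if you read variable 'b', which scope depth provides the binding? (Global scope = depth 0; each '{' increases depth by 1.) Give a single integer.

Step 1: declare c=64 at depth 0
Step 2: declare a=(read c)=64 at depth 0
Step 3: enter scope (depth=1)
Step 4: declare b=(read c)=64 at depth 1
Visible at query point: a=64 b=64 c=64

Answer: 1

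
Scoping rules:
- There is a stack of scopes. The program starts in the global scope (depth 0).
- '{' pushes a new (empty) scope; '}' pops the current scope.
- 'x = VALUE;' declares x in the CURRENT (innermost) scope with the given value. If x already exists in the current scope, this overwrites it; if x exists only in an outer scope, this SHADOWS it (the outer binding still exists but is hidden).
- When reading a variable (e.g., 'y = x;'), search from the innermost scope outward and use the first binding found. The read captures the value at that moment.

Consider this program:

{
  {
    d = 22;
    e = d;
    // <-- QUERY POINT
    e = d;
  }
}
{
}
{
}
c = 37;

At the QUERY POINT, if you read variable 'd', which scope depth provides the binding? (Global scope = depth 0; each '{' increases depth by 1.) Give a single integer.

Answer: 2

Derivation:
Step 1: enter scope (depth=1)
Step 2: enter scope (depth=2)
Step 3: declare d=22 at depth 2
Step 4: declare e=(read d)=22 at depth 2
Visible at query point: d=22 e=22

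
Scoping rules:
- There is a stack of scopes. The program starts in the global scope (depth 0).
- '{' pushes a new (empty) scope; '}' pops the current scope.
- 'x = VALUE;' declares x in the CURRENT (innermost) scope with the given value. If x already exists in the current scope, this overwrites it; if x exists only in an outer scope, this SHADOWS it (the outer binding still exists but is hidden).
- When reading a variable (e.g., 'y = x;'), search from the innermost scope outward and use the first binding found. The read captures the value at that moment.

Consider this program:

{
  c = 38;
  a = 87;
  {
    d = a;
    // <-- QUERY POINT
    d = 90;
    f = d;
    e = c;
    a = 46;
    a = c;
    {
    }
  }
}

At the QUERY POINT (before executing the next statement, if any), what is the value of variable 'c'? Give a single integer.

Answer: 38

Derivation:
Step 1: enter scope (depth=1)
Step 2: declare c=38 at depth 1
Step 3: declare a=87 at depth 1
Step 4: enter scope (depth=2)
Step 5: declare d=(read a)=87 at depth 2
Visible at query point: a=87 c=38 d=87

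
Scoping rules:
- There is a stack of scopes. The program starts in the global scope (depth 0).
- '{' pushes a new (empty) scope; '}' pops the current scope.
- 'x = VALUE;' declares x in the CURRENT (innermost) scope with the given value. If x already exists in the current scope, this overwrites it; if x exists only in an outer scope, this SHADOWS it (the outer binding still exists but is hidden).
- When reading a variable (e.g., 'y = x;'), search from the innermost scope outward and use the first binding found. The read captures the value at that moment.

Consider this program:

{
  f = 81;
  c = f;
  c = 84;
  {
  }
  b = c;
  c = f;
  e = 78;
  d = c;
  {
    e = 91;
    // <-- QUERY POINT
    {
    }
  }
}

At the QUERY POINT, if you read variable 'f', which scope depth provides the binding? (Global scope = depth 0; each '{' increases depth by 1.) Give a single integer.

Step 1: enter scope (depth=1)
Step 2: declare f=81 at depth 1
Step 3: declare c=(read f)=81 at depth 1
Step 4: declare c=84 at depth 1
Step 5: enter scope (depth=2)
Step 6: exit scope (depth=1)
Step 7: declare b=(read c)=84 at depth 1
Step 8: declare c=(read f)=81 at depth 1
Step 9: declare e=78 at depth 1
Step 10: declare d=(read c)=81 at depth 1
Step 11: enter scope (depth=2)
Step 12: declare e=91 at depth 2
Visible at query point: b=84 c=81 d=81 e=91 f=81

Answer: 1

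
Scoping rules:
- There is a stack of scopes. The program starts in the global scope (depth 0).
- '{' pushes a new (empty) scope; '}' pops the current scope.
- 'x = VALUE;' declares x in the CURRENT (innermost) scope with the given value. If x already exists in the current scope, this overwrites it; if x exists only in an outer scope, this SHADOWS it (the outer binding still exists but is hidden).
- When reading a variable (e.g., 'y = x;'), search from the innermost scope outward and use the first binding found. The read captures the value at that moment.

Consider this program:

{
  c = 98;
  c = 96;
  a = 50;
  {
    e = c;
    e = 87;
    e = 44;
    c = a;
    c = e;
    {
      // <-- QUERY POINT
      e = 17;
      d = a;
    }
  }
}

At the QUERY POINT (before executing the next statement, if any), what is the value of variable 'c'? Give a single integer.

Answer: 44

Derivation:
Step 1: enter scope (depth=1)
Step 2: declare c=98 at depth 1
Step 3: declare c=96 at depth 1
Step 4: declare a=50 at depth 1
Step 5: enter scope (depth=2)
Step 6: declare e=(read c)=96 at depth 2
Step 7: declare e=87 at depth 2
Step 8: declare e=44 at depth 2
Step 9: declare c=(read a)=50 at depth 2
Step 10: declare c=(read e)=44 at depth 2
Step 11: enter scope (depth=3)
Visible at query point: a=50 c=44 e=44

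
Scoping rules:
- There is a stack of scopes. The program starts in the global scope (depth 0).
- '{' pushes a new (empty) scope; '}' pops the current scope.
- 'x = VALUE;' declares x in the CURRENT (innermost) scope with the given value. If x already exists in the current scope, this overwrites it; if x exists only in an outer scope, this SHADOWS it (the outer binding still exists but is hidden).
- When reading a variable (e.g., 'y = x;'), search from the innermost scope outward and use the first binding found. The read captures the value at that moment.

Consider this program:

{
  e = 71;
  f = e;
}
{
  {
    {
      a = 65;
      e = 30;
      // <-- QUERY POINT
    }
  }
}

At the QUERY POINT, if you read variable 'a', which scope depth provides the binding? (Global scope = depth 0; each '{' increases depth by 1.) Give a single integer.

Answer: 3

Derivation:
Step 1: enter scope (depth=1)
Step 2: declare e=71 at depth 1
Step 3: declare f=(read e)=71 at depth 1
Step 4: exit scope (depth=0)
Step 5: enter scope (depth=1)
Step 6: enter scope (depth=2)
Step 7: enter scope (depth=3)
Step 8: declare a=65 at depth 3
Step 9: declare e=30 at depth 3
Visible at query point: a=65 e=30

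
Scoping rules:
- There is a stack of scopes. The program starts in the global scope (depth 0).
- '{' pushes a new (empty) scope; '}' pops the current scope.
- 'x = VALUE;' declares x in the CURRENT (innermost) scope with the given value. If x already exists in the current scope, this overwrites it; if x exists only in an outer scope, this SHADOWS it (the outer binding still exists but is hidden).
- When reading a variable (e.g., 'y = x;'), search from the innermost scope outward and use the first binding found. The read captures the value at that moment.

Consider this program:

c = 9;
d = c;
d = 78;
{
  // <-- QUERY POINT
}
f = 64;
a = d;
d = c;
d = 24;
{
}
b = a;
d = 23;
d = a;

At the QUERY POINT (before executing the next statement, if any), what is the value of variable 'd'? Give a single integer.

Step 1: declare c=9 at depth 0
Step 2: declare d=(read c)=9 at depth 0
Step 3: declare d=78 at depth 0
Step 4: enter scope (depth=1)
Visible at query point: c=9 d=78

Answer: 78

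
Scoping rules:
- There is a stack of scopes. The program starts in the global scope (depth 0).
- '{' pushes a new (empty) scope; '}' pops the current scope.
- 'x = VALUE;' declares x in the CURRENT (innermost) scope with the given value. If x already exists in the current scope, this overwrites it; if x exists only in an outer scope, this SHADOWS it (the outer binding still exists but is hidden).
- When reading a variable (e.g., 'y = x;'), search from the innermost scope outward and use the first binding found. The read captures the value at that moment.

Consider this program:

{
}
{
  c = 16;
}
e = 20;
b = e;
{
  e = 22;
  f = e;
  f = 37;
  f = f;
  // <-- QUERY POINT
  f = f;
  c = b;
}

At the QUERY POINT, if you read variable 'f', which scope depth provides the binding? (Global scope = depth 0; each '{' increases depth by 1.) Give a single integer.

Answer: 1

Derivation:
Step 1: enter scope (depth=1)
Step 2: exit scope (depth=0)
Step 3: enter scope (depth=1)
Step 4: declare c=16 at depth 1
Step 5: exit scope (depth=0)
Step 6: declare e=20 at depth 0
Step 7: declare b=(read e)=20 at depth 0
Step 8: enter scope (depth=1)
Step 9: declare e=22 at depth 1
Step 10: declare f=(read e)=22 at depth 1
Step 11: declare f=37 at depth 1
Step 12: declare f=(read f)=37 at depth 1
Visible at query point: b=20 e=22 f=37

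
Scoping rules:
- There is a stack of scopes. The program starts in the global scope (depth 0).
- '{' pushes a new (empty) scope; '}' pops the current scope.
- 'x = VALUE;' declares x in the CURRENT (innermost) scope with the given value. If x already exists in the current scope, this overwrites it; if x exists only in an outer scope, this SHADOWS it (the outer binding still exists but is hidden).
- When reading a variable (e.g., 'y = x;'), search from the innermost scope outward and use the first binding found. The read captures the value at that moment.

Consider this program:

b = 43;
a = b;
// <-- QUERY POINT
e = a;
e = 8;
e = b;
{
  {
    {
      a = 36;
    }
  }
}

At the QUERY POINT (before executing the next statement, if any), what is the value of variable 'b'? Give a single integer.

Answer: 43

Derivation:
Step 1: declare b=43 at depth 0
Step 2: declare a=(read b)=43 at depth 0
Visible at query point: a=43 b=43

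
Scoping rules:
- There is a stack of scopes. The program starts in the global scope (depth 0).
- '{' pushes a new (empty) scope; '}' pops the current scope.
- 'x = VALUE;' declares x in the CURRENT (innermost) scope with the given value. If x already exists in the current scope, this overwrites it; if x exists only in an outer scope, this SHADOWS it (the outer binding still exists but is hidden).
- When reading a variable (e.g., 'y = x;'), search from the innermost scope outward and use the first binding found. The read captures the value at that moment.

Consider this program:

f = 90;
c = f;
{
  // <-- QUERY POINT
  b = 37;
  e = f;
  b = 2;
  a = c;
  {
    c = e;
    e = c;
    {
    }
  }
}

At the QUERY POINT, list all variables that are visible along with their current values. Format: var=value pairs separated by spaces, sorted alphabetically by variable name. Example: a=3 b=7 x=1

Step 1: declare f=90 at depth 0
Step 2: declare c=(read f)=90 at depth 0
Step 3: enter scope (depth=1)
Visible at query point: c=90 f=90

Answer: c=90 f=90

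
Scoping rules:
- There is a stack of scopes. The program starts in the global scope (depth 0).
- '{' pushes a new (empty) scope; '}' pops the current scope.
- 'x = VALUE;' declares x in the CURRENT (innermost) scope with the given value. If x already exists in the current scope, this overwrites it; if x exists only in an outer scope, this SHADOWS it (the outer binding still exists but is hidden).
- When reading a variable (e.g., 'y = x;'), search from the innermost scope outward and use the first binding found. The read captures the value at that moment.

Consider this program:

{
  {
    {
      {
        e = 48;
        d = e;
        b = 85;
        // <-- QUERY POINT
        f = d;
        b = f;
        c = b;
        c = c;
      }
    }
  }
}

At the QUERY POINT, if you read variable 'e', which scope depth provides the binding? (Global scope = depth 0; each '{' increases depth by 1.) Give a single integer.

Step 1: enter scope (depth=1)
Step 2: enter scope (depth=2)
Step 3: enter scope (depth=3)
Step 4: enter scope (depth=4)
Step 5: declare e=48 at depth 4
Step 6: declare d=(read e)=48 at depth 4
Step 7: declare b=85 at depth 4
Visible at query point: b=85 d=48 e=48

Answer: 4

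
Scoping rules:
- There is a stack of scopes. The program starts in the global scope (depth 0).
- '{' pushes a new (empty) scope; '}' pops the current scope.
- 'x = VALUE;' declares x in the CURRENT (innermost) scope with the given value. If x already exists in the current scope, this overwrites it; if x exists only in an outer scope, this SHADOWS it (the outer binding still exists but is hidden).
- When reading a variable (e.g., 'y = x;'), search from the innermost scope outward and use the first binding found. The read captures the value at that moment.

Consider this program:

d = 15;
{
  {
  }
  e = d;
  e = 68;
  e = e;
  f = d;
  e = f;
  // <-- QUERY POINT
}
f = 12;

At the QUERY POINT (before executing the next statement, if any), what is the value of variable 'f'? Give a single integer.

Step 1: declare d=15 at depth 0
Step 2: enter scope (depth=1)
Step 3: enter scope (depth=2)
Step 4: exit scope (depth=1)
Step 5: declare e=(read d)=15 at depth 1
Step 6: declare e=68 at depth 1
Step 7: declare e=(read e)=68 at depth 1
Step 8: declare f=(read d)=15 at depth 1
Step 9: declare e=(read f)=15 at depth 1
Visible at query point: d=15 e=15 f=15

Answer: 15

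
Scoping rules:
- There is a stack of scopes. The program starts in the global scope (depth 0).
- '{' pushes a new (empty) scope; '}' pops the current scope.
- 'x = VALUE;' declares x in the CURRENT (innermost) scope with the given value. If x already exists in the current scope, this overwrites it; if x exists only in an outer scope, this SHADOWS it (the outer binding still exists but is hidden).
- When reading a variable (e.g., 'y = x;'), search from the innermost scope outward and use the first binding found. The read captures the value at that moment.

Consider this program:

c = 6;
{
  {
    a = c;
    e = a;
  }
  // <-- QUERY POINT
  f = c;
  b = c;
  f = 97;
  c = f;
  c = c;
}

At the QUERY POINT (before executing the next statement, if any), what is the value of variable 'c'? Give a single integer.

Answer: 6

Derivation:
Step 1: declare c=6 at depth 0
Step 2: enter scope (depth=1)
Step 3: enter scope (depth=2)
Step 4: declare a=(read c)=6 at depth 2
Step 5: declare e=(read a)=6 at depth 2
Step 6: exit scope (depth=1)
Visible at query point: c=6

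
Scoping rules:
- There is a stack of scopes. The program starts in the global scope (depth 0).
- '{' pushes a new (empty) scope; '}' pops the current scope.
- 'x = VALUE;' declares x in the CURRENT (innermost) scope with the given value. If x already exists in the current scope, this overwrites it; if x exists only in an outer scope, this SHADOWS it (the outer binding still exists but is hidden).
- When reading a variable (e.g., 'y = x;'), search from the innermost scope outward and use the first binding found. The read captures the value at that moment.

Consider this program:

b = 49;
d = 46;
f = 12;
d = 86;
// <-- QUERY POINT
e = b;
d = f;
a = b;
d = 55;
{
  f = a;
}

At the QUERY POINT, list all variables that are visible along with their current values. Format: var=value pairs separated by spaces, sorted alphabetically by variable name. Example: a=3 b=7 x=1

Answer: b=49 d=86 f=12

Derivation:
Step 1: declare b=49 at depth 0
Step 2: declare d=46 at depth 0
Step 3: declare f=12 at depth 0
Step 4: declare d=86 at depth 0
Visible at query point: b=49 d=86 f=12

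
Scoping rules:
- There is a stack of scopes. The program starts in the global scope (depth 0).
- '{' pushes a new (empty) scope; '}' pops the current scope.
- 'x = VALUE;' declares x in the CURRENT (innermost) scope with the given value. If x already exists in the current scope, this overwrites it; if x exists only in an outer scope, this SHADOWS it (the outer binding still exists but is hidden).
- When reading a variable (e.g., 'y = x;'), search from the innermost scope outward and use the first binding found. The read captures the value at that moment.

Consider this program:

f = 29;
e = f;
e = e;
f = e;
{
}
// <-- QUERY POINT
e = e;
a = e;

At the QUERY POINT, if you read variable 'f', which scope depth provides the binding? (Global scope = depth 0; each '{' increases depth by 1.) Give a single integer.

Answer: 0

Derivation:
Step 1: declare f=29 at depth 0
Step 2: declare e=(read f)=29 at depth 0
Step 3: declare e=(read e)=29 at depth 0
Step 4: declare f=(read e)=29 at depth 0
Step 5: enter scope (depth=1)
Step 6: exit scope (depth=0)
Visible at query point: e=29 f=29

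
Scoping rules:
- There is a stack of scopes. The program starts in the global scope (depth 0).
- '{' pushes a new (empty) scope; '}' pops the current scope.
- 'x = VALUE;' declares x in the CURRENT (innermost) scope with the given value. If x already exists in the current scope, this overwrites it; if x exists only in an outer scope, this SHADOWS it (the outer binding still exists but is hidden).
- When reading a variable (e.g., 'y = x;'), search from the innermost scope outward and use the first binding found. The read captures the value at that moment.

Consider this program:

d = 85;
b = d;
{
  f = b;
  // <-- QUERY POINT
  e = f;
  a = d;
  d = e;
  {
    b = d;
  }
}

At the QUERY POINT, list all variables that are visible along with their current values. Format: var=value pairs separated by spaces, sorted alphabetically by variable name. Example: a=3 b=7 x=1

Step 1: declare d=85 at depth 0
Step 2: declare b=(read d)=85 at depth 0
Step 3: enter scope (depth=1)
Step 4: declare f=(read b)=85 at depth 1
Visible at query point: b=85 d=85 f=85

Answer: b=85 d=85 f=85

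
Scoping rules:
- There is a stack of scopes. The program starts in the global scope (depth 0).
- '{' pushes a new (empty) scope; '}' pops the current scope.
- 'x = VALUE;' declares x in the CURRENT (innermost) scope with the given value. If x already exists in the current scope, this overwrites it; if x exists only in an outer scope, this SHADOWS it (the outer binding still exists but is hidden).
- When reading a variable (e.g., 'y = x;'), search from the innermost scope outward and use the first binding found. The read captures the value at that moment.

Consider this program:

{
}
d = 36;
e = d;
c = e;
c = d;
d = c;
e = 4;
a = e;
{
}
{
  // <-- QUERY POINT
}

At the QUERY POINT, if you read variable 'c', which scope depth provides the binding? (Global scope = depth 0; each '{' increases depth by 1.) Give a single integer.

Step 1: enter scope (depth=1)
Step 2: exit scope (depth=0)
Step 3: declare d=36 at depth 0
Step 4: declare e=(read d)=36 at depth 0
Step 5: declare c=(read e)=36 at depth 0
Step 6: declare c=(read d)=36 at depth 0
Step 7: declare d=(read c)=36 at depth 0
Step 8: declare e=4 at depth 0
Step 9: declare a=(read e)=4 at depth 0
Step 10: enter scope (depth=1)
Step 11: exit scope (depth=0)
Step 12: enter scope (depth=1)
Visible at query point: a=4 c=36 d=36 e=4

Answer: 0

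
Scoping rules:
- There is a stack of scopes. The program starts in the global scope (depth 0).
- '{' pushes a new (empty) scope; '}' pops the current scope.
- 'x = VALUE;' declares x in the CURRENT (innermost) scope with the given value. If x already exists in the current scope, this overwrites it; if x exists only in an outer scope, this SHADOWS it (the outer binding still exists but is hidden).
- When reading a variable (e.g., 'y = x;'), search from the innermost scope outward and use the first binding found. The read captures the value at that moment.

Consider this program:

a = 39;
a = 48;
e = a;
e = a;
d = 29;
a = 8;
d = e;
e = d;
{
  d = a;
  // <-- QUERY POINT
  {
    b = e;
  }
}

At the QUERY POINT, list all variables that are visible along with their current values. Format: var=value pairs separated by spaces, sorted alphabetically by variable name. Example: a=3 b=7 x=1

Answer: a=8 d=8 e=48

Derivation:
Step 1: declare a=39 at depth 0
Step 2: declare a=48 at depth 0
Step 3: declare e=(read a)=48 at depth 0
Step 4: declare e=(read a)=48 at depth 0
Step 5: declare d=29 at depth 0
Step 6: declare a=8 at depth 0
Step 7: declare d=(read e)=48 at depth 0
Step 8: declare e=(read d)=48 at depth 0
Step 9: enter scope (depth=1)
Step 10: declare d=(read a)=8 at depth 1
Visible at query point: a=8 d=8 e=48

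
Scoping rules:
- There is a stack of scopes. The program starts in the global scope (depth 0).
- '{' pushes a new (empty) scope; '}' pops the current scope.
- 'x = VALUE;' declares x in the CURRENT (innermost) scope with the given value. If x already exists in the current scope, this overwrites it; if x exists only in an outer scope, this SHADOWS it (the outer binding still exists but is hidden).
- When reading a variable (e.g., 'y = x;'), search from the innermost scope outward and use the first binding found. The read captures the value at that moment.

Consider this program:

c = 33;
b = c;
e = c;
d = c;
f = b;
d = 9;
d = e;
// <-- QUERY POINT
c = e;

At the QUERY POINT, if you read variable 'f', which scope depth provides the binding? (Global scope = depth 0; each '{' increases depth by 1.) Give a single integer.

Step 1: declare c=33 at depth 0
Step 2: declare b=(read c)=33 at depth 0
Step 3: declare e=(read c)=33 at depth 0
Step 4: declare d=(read c)=33 at depth 0
Step 5: declare f=(read b)=33 at depth 0
Step 6: declare d=9 at depth 0
Step 7: declare d=(read e)=33 at depth 0
Visible at query point: b=33 c=33 d=33 e=33 f=33

Answer: 0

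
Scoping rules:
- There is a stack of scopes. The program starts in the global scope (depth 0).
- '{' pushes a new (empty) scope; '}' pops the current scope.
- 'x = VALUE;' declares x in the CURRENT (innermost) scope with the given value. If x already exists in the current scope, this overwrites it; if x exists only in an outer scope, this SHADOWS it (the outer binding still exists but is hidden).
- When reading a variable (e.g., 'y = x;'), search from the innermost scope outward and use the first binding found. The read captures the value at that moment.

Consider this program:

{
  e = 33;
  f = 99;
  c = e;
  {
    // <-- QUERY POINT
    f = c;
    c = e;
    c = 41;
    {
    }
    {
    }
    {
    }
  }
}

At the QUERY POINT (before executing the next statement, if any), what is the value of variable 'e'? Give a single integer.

Step 1: enter scope (depth=1)
Step 2: declare e=33 at depth 1
Step 3: declare f=99 at depth 1
Step 4: declare c=(read e)=33 at depth 1
Step 5: enter scope (depth=2)
Visible at query point: c=33 e=33 f=99

Answer: 33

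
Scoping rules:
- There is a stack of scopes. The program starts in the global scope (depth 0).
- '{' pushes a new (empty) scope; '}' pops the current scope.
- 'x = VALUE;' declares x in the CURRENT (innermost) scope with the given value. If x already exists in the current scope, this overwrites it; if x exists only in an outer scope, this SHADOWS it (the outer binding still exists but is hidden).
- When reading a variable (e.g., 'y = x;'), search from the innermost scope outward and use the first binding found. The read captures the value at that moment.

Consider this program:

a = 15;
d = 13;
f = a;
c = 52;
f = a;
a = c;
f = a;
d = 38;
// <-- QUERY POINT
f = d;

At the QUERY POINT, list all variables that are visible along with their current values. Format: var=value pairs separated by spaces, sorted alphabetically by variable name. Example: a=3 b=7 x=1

Step 1: declare a=15 at depth 0
Step 2: declare d=13 at depth 0
Step 3: declare f=(read a)=15 at depth 0
Step 4: declare c=52 at depth 0
Step 5: declare f=(read a)=15 at depth 0
Step 6: declare a=(read c)=52 at depth 0
Step 7: declare f=(read a)=52 at depth 0
Step 8: declare d=38 at depth 0
Visible at query point: a=52 c=52 d=38 f=52

Answer: a=52 c=52 d=38 f=52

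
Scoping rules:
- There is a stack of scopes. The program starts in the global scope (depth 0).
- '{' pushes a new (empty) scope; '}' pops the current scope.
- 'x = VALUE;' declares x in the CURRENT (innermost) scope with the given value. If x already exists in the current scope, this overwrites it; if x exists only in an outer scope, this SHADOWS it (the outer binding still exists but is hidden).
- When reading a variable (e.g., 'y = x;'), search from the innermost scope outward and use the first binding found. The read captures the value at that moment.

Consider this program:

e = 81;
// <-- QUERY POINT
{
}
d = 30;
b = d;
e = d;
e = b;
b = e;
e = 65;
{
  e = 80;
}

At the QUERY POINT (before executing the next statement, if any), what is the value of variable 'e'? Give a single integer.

Answer: 81

Derivation:
Step 1: declare e=81 at depth 0
Visible at query point: e=81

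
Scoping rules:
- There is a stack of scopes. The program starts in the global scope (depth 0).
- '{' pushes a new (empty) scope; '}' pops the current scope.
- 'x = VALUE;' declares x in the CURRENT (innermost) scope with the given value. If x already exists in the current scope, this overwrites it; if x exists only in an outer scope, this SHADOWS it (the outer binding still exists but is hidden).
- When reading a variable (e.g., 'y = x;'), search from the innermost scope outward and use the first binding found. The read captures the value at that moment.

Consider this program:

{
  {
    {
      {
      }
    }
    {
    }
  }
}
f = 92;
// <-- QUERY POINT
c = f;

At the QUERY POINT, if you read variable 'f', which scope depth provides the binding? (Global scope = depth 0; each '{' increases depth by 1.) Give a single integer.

Answer: 0

Derivation:
Step 1: enter scope (depth=1)
Step 2: enter scope (depth=2)
Step 3: enter scope (depth=3)
Step 4: enter scope (depth=4)
Step 5: exit scope (depth=3)
Step 6: exit scope (depth=2)
Step 7: enter scope (depth=3)
Step 8: exit scope (depth=2)
Step 9: exit scope (depth=1)
Step 10: exit scope (depth=0)
Step 11: declare f=92 at depth 0
Visible at query point: f=92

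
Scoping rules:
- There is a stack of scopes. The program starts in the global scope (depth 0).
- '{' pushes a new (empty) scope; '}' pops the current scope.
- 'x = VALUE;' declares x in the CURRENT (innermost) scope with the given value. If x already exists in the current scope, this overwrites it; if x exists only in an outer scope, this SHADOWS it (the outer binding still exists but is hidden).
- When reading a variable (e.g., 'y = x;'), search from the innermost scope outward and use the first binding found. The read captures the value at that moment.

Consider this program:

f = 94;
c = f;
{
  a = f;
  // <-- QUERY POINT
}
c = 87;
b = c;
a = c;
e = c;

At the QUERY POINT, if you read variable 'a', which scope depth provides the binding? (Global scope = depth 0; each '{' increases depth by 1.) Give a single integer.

Step 1: declare f=94 at depth 0
Step 2: declare c=(read f)=94 at depth 0
Step 3: enter scope (depth=1)
Step 4: declare a=(read f)=94 at depth 1
Visible at query point: a=94 c=94 f=94

Answer: 1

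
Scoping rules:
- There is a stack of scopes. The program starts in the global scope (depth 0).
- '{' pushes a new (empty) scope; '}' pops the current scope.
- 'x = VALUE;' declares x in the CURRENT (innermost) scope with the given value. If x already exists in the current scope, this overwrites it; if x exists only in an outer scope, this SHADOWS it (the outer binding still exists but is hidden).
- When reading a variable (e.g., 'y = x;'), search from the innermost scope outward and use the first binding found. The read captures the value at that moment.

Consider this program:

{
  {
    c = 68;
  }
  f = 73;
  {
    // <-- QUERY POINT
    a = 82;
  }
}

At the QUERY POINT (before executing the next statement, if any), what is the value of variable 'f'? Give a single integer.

Step 1: enter scope (depth=1)
Step 2: enter scope (depth=2)
Step 3: declare c=68 at depth 2
Step 4: exit scope (depth=1)
Step 5: declare f=73 at depth 1
Step 6: enter scope (depth=2)
Visible at query point: f=73

Answer: 73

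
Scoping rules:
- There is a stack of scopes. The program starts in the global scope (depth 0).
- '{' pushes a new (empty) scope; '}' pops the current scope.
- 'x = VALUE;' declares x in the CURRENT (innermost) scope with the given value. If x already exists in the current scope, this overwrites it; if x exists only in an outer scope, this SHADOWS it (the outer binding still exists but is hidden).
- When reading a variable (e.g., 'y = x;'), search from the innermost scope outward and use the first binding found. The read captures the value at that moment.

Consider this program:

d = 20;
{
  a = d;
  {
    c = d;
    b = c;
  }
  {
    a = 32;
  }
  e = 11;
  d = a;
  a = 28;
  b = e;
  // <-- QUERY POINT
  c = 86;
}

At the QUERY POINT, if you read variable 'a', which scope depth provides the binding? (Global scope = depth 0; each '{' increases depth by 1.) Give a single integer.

Answer: 1

Derivation:
Step 1: declare d=20 at depth 0
Step 2: enter scope (depth=1)
Step 3: declare a=(read d)=20 at depth 1
Step 4: enter scope (depth=2)
Step 5: declare c=(read d)=20 at depth 2
Step 6: declare b=(read c)=20 at depth 2
Step 7: exit scope (depth=1)
Step 8: enter scope (depth=2)
Step 9: declare a=32 at depth 2
Step 10: exit scope (depth=1)
Step 11: declare e=11 at depth 1
Step 12: declare d=(read a)=20 at depth 1
Step 13: declare a=28 at depth 1
Step 14: declare b=(read e)=11 at depth 1
Visible at query point: a=28 b=11 d=20 e=11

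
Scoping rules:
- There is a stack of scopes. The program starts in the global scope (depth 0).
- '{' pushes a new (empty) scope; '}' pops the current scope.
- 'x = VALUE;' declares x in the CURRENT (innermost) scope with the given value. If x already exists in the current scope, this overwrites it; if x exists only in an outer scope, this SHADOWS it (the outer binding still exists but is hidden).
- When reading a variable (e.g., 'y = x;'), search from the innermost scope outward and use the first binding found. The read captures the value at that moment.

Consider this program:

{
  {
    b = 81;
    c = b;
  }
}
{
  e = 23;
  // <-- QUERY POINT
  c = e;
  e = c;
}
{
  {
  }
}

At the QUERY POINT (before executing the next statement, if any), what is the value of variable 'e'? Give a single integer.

Step 1: enter scope (depth=1)
Step 2: enter scope (depth=2)
Step 3: declare b=81 at depth 2
Step 4: declare c=(read b)=81 at depth 2
Step 5: exit scope (depth=1)
Step 6: exit scope (depth=0)
Step 7: enter scope (depth=1)
Step 8: declare e=23 at depth 1
Visible at query point: e=23

Answer: 23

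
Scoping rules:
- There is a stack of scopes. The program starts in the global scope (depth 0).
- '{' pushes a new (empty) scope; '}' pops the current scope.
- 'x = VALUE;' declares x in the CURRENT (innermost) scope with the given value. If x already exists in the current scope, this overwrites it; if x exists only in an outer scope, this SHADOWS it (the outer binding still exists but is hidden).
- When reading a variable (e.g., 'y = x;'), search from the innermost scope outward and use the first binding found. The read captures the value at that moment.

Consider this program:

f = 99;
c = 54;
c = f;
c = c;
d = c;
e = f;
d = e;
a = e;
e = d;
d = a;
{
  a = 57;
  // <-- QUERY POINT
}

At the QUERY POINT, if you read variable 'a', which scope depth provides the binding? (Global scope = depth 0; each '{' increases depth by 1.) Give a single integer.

Step 1: declare f=99 at depth 0
Step 2: declare c=54 at depth 0
Step 3: declare c=(read f)=99 at depth 0
Step 4: declare c=(read c)=99 at depth 0
Step 5: declare d=(read c)=99 at depth 0
Step 6: declare e=(read f)=99 at depth 0
Step 7: declare d=(read e)=99 at depth 0
Step 8: declare a=(read e)=99 at depth 0
Step 9: declare e=(read d)=99 at depth 0
Step 10: declare d=(read a)=99 at depth 0
Step 11: enter scope (depth=1)
Step 12: declare a=57 at depth 1
Visible at query point: a=57 c=99 d=99 e=99 f=99

Answer: 1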